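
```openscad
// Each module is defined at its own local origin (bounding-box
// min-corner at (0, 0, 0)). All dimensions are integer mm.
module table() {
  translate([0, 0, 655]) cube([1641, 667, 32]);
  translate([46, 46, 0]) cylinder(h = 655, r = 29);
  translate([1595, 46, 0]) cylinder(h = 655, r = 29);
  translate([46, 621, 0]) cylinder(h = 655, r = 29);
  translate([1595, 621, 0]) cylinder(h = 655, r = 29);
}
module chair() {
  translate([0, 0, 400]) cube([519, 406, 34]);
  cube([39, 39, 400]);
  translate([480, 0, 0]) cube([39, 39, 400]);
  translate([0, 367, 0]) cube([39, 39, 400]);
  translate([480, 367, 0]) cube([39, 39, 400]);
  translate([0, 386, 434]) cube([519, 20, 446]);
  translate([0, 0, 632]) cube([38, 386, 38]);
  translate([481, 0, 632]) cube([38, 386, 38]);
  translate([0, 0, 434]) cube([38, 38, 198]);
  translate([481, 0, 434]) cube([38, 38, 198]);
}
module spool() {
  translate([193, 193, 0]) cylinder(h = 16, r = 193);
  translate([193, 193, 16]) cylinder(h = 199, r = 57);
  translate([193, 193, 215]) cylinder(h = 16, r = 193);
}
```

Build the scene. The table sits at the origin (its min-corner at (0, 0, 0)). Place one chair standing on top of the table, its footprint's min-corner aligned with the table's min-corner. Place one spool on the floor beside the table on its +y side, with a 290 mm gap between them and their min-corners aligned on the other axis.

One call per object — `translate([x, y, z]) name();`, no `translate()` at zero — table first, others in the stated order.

table();
translate([0, 0, 687]) chair();
translate([0, 957, 0]) spool();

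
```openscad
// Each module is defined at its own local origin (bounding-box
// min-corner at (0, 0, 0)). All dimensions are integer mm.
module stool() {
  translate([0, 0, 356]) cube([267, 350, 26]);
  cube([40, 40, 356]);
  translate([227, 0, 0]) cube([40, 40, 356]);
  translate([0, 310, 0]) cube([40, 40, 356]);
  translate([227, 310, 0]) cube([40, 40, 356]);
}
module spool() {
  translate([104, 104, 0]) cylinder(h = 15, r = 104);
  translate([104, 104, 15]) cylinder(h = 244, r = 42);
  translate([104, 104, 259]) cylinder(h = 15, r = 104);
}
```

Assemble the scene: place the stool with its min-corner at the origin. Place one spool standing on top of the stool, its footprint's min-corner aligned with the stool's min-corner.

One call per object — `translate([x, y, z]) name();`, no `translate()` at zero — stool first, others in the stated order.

stool();
translate([0, 0, 382]) spool();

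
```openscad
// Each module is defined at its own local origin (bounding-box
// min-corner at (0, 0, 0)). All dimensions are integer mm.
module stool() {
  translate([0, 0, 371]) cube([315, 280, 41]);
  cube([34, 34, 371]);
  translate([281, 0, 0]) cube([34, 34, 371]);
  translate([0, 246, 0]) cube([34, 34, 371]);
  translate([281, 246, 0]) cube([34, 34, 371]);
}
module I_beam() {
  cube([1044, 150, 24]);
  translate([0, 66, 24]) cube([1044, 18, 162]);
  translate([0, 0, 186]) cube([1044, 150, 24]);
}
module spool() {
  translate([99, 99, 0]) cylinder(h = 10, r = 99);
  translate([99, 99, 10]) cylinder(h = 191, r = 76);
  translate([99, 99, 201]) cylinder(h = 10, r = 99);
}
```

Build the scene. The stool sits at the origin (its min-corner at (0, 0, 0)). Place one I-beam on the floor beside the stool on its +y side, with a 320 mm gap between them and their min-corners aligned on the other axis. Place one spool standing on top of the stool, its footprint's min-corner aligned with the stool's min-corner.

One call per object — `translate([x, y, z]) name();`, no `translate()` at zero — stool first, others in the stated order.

stool();
translate([0, 600, 0]) I_beam();
translate([0, 0, 412]) spool();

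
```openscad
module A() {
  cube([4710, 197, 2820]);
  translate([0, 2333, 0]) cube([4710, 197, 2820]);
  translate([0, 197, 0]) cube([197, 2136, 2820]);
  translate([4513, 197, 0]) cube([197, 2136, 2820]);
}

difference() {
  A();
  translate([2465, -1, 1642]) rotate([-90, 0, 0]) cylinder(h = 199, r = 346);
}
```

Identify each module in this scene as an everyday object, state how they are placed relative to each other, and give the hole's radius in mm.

A is a house frame. The house frame has a circular hole through its front wall. The hole's radius is 346 mm.

The subtracted cylinder has r = 346 mm.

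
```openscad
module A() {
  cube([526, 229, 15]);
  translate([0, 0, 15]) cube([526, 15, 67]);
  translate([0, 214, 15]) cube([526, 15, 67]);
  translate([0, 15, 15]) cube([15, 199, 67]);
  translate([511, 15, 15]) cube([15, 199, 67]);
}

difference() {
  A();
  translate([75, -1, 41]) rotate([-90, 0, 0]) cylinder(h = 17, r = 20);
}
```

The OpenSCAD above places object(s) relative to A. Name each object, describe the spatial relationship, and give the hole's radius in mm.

The subtracted cylinder has r = 20 mm.

A is an open box. The open box has a circular hole through its front wall. The hole's radius is 20 mm.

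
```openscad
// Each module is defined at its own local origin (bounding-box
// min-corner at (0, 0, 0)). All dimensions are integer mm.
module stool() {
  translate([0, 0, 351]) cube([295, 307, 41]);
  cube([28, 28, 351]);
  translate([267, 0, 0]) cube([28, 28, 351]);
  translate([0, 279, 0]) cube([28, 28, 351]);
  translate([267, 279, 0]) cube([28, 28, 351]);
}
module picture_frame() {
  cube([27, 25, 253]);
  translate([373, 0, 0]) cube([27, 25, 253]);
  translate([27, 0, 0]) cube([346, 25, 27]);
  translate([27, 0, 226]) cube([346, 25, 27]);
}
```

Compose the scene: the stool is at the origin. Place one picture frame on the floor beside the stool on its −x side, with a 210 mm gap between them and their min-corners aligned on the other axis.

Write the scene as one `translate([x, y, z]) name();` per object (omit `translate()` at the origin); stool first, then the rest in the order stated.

stool();
translate([-610, 0, 0]) picture_frame();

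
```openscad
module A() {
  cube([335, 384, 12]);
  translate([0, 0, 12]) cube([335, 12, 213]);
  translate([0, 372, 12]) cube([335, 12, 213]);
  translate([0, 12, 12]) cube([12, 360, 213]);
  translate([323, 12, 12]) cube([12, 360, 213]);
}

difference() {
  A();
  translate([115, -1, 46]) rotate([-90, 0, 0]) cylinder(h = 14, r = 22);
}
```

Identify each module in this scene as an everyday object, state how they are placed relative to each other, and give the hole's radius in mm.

A is an open box. The open box has a circular hole through its front wall. The hole's radius is 22 mm.

The subtracted cylinder has r = 22 mm.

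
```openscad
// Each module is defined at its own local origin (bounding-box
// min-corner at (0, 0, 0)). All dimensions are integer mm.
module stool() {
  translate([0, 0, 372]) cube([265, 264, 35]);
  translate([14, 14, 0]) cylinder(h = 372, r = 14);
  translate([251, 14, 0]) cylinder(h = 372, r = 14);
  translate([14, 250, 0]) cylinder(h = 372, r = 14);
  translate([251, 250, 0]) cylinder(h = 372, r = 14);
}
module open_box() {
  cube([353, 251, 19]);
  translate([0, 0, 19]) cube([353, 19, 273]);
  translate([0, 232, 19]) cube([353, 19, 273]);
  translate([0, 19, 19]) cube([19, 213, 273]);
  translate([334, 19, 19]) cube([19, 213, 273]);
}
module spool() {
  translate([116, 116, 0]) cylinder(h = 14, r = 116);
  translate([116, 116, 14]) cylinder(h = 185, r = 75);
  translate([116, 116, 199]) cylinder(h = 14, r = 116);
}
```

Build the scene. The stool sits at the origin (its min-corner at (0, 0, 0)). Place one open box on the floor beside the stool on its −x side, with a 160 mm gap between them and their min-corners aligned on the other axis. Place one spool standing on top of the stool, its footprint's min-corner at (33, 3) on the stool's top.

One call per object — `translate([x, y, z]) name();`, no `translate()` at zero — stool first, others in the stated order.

stool();
translate([-513, 0, 0]) open_box();
translate([33, 3, 407]) spool();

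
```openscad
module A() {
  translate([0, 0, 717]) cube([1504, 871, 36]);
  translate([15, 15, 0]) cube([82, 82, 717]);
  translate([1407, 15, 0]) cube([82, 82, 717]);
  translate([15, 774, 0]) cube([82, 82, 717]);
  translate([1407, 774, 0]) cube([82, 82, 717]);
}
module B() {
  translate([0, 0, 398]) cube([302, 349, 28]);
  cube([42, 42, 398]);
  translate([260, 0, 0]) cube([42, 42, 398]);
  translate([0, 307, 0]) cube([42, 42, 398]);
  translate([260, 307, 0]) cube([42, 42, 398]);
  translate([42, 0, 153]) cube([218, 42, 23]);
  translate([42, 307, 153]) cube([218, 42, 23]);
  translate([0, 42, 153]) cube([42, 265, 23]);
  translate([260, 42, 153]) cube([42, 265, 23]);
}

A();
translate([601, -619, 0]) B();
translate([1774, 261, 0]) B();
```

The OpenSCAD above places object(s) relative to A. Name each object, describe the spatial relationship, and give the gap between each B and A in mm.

A is a table. B is a stool. Two stools sit around the table at the −y, +x sides. The gap between each stool and the table is 270 mm.

Each stool's nearest face is 270 mm from the table's bounding box.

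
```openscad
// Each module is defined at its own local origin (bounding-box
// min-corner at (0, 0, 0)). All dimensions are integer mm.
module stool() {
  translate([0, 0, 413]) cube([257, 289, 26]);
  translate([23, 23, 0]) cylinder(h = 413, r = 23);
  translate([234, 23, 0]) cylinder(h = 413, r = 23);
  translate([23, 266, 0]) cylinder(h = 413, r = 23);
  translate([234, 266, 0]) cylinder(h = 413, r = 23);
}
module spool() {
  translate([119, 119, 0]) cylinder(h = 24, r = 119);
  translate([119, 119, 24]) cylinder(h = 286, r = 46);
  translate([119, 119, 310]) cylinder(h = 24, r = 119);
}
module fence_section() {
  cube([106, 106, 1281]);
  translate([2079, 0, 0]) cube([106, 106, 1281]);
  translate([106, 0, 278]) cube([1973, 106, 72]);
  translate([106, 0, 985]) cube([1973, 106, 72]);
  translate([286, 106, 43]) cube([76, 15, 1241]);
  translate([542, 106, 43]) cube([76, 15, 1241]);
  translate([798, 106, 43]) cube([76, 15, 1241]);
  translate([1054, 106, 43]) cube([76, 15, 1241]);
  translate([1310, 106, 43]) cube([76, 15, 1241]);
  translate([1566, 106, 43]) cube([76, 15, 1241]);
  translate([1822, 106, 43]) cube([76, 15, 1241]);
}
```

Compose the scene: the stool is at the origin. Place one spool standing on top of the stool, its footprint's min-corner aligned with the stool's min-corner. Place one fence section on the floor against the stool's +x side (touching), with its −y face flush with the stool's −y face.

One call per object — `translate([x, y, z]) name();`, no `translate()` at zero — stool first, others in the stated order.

stool();
translate([0, 0, 439]) spool();
translate([257, 0, 0]) fence_section();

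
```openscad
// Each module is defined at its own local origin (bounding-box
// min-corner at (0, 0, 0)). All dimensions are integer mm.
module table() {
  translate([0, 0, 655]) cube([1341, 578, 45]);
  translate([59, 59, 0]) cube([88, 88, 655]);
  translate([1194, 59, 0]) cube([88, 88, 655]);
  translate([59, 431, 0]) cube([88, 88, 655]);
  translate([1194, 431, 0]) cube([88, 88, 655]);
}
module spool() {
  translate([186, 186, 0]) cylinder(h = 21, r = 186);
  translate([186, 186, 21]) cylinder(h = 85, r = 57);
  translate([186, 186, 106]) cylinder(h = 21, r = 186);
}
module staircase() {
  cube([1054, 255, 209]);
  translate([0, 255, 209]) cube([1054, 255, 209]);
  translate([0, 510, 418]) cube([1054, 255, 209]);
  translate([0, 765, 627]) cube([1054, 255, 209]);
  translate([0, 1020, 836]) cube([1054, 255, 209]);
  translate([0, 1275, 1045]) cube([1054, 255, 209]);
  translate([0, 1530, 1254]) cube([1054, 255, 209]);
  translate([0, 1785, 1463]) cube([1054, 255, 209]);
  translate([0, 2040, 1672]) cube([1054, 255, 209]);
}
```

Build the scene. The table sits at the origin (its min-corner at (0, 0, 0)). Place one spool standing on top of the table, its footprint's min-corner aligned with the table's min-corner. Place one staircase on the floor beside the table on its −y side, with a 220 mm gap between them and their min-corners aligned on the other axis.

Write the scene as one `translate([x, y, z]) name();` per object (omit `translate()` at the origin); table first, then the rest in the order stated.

table();
translate([0, 0, 700]) spool();
translate([0, -2515, 0]) staircase();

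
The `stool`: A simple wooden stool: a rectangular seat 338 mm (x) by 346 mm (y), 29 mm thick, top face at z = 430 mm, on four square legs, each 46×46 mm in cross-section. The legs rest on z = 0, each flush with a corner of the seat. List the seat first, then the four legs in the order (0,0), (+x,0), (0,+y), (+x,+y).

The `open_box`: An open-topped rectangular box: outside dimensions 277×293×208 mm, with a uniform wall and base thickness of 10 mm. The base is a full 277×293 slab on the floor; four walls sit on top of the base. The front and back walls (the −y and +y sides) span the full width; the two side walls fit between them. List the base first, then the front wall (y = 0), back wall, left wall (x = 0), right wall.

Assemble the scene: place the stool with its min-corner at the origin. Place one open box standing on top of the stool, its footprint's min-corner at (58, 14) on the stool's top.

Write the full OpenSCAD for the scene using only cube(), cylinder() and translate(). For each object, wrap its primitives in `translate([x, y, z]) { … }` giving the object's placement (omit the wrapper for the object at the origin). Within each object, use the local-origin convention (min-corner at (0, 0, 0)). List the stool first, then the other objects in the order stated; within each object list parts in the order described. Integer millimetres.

translate([0, 0, 401]) cube([338, 346, 29]);
cube([46, 46, 401]);
translate([292, 0, 0]) cube([46, 46, 401]);
translate([0, 300, 0]) cube([46, 46, 401]);
translate([292, 300, 0]) cube([46, 46, 401]);
translate([58, 14, 430]) {
  cube([277, 293, 10]);
  translate([0, 0, 10]) cube([277, 10, 198]);
  translate([0, 283, 10]) cube([277, 10, 198]);
  translate([0, 10, 10]) cube([10, 273, 198]);
  translate([267, 10, 10]) cube([10, 273, 198]);
}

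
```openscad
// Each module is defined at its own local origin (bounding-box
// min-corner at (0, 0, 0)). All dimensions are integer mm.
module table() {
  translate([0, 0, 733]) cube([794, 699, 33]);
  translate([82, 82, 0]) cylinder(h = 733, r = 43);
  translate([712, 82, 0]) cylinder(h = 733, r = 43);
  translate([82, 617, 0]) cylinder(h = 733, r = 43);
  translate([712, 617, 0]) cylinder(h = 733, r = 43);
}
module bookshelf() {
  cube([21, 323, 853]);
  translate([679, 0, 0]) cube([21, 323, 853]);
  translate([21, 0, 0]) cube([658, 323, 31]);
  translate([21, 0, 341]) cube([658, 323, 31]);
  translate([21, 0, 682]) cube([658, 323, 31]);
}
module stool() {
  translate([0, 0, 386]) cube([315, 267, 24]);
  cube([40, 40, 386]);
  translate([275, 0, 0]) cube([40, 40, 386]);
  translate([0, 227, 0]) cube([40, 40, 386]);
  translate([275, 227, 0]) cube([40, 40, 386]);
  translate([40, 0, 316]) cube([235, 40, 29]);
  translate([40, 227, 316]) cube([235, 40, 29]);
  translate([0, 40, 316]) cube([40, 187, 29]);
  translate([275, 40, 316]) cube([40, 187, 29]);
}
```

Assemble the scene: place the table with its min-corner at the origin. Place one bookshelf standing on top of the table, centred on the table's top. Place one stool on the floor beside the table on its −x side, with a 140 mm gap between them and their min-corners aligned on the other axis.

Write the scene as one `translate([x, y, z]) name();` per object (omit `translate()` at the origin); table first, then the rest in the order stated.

table();
translate([47, 188, 766]) bookshelf();
translate([-455, 0, 0]) stool();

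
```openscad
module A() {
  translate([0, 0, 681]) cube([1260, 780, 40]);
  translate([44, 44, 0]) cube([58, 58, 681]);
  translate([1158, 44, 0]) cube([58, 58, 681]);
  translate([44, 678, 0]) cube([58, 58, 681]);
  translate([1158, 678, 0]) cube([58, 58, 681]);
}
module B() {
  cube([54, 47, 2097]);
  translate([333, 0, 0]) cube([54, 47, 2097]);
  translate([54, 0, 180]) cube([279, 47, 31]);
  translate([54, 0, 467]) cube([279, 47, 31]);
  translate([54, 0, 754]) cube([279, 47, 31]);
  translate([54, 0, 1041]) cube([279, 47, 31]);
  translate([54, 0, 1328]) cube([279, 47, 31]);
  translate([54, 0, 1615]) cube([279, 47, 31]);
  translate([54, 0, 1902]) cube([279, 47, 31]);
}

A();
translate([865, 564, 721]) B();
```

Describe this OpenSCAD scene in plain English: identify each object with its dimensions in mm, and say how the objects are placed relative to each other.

A is a rectangular dining table. The top is 1260×780×40 mm with its upper surface at z = 721 mm. It stands on four 58×58 mm square legs, each inset 44 mm from the nearest pair of top edges, running from the floor to the underside of the top.

B is a straight ladder. Two 54×47 mm vertical rails, 2097 mm tall, stand 387 mm apart (outside-to-outside) with their front faces coplanar on the −y side. 7 rungs, each 47 mm deep and 31 mm tall, span between the inner faces of the rails, front faces flush with the rails. The lowest rung's underside is at z = 180 mm and rungs are spaced 287 mm apart (underside to underside).

The ladder is on top of the table.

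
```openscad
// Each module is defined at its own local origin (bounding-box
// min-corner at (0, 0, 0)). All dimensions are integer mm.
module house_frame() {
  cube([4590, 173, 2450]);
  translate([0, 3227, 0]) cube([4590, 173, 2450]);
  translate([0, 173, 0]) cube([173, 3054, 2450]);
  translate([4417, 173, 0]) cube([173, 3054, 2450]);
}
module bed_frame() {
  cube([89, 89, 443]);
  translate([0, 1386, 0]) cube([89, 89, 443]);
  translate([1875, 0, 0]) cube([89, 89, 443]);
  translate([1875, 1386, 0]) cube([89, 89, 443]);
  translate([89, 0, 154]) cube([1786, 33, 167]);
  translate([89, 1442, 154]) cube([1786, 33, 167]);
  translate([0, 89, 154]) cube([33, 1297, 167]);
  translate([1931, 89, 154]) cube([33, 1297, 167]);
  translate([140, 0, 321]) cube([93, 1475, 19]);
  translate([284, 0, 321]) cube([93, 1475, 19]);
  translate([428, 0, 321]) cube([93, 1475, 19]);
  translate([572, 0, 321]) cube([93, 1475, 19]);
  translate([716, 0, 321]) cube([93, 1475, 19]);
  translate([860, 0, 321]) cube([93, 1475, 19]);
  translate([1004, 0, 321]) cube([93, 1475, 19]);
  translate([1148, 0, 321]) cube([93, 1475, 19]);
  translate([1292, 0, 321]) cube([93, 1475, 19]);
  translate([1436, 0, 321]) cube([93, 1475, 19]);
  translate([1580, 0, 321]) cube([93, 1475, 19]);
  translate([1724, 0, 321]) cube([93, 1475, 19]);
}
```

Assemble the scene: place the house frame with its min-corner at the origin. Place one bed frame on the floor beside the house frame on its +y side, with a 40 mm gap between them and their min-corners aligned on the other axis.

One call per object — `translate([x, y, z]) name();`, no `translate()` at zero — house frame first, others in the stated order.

house_frame();
translate([0, 3440, 0]) bed_frame();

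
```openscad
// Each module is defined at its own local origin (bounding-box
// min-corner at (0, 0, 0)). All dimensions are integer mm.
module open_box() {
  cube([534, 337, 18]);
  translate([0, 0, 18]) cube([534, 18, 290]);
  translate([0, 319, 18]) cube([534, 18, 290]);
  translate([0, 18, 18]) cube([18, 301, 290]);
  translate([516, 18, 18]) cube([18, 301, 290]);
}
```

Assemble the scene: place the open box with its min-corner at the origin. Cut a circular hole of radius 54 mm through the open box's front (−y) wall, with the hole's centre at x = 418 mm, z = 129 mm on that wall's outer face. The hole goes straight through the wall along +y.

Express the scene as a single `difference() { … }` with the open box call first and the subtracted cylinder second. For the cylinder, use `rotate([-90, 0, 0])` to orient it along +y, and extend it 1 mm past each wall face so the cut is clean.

difference() {
  open_box();
  translate([418, -1, 129]) rotate([-90, 0, 0]) cylinder(h = 20, r = 54);
}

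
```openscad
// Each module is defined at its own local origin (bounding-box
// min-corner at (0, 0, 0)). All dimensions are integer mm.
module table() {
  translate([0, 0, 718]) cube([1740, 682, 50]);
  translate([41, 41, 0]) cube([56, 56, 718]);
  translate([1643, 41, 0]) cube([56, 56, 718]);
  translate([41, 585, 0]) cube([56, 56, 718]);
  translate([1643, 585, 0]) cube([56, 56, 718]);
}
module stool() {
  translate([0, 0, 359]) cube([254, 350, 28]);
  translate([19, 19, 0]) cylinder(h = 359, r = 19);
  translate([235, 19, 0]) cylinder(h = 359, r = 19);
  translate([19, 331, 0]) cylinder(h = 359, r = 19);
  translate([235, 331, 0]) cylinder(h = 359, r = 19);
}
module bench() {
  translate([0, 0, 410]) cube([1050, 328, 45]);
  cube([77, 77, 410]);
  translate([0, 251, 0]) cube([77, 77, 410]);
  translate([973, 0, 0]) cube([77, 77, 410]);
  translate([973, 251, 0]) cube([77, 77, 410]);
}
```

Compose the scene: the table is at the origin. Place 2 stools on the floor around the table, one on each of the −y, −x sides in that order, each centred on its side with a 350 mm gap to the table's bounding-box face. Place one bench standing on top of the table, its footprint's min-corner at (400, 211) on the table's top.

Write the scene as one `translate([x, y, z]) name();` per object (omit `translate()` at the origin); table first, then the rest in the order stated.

table();
translate([743, -700, 0]) stool();
translate([-604, 166, 0]) stool();
translate([400, 211, 768]) bench();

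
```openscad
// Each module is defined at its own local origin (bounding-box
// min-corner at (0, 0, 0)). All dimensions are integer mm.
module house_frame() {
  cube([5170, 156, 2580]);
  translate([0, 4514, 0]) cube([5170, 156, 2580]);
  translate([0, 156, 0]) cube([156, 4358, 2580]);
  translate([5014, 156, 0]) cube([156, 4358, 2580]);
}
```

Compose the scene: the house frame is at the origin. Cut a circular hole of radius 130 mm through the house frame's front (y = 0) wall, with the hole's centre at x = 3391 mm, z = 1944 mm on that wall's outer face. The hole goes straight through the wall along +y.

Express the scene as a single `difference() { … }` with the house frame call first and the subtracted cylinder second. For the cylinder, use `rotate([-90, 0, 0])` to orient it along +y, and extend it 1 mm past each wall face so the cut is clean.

difference() {
  house_frame();
  translate([3391, -1, 1944]) rotate([-90, 0, 0]) cylinder(h = 158, r = 130);
}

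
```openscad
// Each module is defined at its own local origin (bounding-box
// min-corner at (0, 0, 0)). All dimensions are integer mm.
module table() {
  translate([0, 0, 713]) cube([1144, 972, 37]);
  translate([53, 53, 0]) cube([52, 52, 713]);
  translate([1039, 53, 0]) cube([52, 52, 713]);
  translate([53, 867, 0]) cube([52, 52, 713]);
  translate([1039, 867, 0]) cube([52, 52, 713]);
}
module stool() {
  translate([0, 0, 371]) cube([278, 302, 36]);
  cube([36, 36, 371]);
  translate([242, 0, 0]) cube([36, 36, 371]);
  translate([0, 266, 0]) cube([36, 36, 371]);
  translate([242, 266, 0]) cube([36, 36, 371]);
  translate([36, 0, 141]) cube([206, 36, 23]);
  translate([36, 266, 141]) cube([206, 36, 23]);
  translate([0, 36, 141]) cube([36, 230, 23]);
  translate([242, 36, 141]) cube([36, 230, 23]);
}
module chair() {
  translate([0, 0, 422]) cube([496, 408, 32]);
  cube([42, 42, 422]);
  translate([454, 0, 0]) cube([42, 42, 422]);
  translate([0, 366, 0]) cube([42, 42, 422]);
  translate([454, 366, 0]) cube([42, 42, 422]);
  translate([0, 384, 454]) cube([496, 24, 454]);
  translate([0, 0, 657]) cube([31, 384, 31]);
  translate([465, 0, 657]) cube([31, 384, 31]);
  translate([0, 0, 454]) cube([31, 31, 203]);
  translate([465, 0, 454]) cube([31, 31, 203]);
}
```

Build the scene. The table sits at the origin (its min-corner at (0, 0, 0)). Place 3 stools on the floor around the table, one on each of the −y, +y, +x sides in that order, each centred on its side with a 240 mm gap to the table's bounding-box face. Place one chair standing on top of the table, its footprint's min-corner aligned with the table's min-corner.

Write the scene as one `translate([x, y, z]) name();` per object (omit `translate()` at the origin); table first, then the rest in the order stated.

table();
translate([433, -542, 0]) stool();
translate([433, 1212, 0]) stool();
translate([1384, 335, 0]) stool();
translate([0, 0, 750]) chair();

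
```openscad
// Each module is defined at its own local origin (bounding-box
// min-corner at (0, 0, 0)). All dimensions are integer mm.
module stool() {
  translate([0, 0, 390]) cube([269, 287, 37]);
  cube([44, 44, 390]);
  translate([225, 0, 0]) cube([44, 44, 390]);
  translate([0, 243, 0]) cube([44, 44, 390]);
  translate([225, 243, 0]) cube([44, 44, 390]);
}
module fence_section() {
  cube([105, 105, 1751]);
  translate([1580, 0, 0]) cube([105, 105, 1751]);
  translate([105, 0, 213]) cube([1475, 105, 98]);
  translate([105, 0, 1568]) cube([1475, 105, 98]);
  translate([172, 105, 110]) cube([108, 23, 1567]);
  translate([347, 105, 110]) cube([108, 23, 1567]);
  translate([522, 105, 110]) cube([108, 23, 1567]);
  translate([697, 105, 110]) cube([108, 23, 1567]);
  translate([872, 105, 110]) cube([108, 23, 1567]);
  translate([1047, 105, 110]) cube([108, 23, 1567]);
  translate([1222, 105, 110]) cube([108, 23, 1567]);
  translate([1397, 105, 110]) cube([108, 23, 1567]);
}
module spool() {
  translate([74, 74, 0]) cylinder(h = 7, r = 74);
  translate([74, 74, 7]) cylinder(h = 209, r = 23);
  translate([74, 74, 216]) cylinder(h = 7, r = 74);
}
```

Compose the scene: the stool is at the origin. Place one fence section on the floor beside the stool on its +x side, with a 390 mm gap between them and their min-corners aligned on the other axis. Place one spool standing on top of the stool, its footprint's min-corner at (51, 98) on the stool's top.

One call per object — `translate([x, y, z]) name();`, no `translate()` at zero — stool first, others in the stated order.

stool();
translate([659, 0, 0]) fence_section();
translate([51, 98, 427]) spool();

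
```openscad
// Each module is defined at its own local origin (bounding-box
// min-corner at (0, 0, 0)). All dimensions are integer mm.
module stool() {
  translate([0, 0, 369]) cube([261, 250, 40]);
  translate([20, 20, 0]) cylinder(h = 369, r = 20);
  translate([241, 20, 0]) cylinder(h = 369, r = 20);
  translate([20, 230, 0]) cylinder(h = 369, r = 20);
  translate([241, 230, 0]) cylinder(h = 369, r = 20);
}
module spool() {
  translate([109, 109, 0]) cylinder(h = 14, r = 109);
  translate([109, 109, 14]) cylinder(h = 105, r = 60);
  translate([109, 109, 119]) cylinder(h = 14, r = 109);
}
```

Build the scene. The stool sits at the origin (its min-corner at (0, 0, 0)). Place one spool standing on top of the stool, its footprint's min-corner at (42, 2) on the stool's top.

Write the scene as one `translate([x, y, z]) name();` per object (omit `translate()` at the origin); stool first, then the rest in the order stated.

stool();
translate([42, 2, 409]) spool();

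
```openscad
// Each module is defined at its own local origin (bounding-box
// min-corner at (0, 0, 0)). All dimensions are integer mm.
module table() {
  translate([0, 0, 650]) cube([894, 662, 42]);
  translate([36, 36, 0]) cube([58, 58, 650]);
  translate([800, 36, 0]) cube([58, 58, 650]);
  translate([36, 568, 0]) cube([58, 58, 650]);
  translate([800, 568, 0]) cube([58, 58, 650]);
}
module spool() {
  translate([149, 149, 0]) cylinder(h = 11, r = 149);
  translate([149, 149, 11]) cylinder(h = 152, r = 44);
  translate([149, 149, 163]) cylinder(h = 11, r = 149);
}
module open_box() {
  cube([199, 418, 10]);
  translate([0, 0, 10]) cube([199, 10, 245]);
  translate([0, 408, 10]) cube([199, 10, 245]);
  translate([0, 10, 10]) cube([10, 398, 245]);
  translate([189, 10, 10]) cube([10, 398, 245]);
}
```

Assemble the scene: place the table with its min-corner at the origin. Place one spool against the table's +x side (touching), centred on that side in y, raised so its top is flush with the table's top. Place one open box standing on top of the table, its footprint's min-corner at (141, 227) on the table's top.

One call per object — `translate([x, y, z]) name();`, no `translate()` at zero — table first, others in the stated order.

table();
translate([894, 182, 518]) spool();
translate([141, 227, 692]) open_box();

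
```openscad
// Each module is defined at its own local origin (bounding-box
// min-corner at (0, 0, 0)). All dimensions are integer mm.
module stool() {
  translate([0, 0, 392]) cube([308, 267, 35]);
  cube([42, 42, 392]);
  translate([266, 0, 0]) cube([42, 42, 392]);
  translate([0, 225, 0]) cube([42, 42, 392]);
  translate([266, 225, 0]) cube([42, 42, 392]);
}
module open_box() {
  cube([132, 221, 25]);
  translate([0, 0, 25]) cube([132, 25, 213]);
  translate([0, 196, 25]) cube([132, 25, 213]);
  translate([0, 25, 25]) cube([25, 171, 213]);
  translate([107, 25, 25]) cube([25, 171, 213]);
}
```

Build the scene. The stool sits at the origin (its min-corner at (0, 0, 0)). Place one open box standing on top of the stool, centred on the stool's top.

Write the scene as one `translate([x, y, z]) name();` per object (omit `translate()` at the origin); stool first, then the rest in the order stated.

stool();
translate([88, 23, 427]) open_box();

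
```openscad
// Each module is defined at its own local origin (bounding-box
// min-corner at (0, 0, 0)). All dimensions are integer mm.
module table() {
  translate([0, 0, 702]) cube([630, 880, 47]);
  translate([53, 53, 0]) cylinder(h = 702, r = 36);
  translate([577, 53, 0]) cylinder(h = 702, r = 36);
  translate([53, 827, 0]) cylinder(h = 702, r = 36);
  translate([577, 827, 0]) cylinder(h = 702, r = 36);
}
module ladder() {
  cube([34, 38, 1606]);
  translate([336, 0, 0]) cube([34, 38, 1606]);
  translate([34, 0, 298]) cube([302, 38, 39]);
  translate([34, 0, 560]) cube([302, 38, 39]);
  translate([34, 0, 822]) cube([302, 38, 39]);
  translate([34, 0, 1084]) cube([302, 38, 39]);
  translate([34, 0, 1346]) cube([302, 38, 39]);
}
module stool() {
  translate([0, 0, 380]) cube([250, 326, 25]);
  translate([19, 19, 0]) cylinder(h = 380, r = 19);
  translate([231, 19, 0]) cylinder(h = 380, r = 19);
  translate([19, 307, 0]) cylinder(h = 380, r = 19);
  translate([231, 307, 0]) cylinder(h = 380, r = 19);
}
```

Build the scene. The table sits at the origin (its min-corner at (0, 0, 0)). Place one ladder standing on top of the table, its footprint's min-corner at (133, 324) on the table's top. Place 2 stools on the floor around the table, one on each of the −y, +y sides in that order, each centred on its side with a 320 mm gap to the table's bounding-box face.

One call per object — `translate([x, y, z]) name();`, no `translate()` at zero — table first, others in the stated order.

table();
translate([133, 324, 749]) ladder();
translate([190, -646, 0]) stool();
translate([190, 1200, 0]) stool();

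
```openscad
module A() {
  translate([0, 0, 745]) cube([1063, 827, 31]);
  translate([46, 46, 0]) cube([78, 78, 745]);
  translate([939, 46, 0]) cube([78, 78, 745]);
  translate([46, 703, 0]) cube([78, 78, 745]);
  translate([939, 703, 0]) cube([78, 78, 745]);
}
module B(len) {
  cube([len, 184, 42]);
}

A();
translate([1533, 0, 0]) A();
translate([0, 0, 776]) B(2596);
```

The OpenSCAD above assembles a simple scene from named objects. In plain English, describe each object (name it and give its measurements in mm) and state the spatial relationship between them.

A is a table: top 1063 mm (x) × 827 mm (y), 31 mm thick, upper face at z = 776 mm, on four 78×78 mm square legs, each inset 46 mm from the nearest pair of top edges, running from z = 0 to the bottom of the top.

B is a rectangular beam 2596 mm long (x), 184 mm deep (y), 42 mm thick (z).

The beam spans the tops of two tables placed 470 mm apart, resting at z = 776 mm.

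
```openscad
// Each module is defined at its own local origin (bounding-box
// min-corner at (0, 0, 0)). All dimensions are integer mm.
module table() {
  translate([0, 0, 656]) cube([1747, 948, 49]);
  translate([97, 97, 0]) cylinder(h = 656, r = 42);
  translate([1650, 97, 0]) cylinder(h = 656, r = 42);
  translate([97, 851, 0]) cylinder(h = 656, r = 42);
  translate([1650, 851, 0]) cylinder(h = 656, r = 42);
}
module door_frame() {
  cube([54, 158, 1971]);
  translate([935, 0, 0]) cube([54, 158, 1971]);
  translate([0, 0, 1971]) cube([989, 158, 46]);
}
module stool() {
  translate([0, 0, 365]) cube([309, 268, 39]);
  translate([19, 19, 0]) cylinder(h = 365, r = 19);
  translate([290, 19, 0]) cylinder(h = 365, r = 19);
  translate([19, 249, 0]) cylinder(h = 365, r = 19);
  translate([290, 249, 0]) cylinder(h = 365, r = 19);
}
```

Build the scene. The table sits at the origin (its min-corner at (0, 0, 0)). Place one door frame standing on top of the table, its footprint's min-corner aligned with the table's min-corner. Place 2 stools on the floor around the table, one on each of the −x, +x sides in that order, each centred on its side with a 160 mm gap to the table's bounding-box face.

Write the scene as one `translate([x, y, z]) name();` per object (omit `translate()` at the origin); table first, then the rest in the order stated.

table();
translate([0, 0, 705]) door_frame();
translate([-469, 340, 0]) stool();
translate([1907, 340, 0]) stool();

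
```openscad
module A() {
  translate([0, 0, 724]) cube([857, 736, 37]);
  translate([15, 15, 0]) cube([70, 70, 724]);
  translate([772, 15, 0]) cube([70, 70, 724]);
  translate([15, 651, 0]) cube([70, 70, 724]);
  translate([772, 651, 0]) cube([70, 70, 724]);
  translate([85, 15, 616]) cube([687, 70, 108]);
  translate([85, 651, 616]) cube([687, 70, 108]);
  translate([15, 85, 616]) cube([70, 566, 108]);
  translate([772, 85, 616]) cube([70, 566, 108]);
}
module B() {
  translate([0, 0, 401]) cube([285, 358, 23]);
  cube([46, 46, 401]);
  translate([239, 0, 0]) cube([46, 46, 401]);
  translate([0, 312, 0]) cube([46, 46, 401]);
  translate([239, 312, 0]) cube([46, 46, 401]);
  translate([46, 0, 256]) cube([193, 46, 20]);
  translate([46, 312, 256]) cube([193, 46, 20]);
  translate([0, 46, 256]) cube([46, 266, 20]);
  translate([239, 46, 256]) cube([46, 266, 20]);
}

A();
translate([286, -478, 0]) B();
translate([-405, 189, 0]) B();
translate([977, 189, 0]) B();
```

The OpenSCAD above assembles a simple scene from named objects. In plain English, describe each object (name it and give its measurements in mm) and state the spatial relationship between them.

A is a table with a 857×736 mm rectangular top, 37 mm thick, top surface at z = 761 mm, supported by four 70×70 mm square legs, each inset 15 mm from the nearest pair of top edges, running from the floor. Four apron rails, 70 mm thick and 108 mm tall, run between adjacent legs with their top edges flush with the underside of the top and their outer faces flush with the legs' outer faces.

B is a simple wooden stool: a rectangular seat 285 mm (x) by 358 mm (y), 23 mm thick, top face at z = 424 mm, on four square legs, each 46×46 mm in cross-section. The legs rest on z = 0, each flush with a corner of the seat. Four stretchers, 46 mm wide and 20 mm tall, connect adjacent legs with their undersides at z = 256 mm, each running between the inner faces of the legs it joins and aligned with the legs' outer faces on the other axis.

Three stools sit around the table at the −y, −x, +x sides.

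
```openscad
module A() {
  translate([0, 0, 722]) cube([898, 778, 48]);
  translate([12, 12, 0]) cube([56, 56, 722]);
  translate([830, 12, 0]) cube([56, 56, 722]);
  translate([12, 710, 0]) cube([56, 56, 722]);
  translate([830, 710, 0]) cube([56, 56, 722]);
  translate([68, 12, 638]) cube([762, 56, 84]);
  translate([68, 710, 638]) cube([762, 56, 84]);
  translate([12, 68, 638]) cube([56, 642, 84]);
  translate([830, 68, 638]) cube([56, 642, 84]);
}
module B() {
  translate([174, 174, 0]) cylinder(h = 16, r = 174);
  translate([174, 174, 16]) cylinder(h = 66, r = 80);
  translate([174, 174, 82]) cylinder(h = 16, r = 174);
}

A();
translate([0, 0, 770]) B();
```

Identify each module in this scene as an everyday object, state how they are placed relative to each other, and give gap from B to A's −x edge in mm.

The spool's min-x is at 0; the table's min-x is 0; gap = 0 mm.

A is a table. B is a spool. The spool is on top of the table. The gap from the spool to the table's −x edge is 0 mm.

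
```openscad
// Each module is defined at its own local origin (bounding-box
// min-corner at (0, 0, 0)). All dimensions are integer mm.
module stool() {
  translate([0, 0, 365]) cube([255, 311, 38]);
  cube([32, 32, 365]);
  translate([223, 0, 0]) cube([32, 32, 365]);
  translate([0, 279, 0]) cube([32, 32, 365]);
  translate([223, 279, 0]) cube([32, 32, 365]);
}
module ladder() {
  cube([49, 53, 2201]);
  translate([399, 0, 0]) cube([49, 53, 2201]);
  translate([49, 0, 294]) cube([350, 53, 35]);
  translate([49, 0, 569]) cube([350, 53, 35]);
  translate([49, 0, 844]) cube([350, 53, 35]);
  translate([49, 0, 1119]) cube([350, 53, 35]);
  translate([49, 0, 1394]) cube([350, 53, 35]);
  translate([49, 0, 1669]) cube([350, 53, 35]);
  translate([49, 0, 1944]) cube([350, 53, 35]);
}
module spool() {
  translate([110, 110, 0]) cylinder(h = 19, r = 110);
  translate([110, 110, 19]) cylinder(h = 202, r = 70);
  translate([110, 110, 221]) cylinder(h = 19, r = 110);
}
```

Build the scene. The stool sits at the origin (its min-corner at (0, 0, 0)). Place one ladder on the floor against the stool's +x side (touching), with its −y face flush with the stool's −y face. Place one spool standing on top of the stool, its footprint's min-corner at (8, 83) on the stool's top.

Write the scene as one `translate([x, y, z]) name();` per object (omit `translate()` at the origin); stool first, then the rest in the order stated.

stool();
translate([255, 0, 0]) ladder();
translate([8, 83, 403]) spool();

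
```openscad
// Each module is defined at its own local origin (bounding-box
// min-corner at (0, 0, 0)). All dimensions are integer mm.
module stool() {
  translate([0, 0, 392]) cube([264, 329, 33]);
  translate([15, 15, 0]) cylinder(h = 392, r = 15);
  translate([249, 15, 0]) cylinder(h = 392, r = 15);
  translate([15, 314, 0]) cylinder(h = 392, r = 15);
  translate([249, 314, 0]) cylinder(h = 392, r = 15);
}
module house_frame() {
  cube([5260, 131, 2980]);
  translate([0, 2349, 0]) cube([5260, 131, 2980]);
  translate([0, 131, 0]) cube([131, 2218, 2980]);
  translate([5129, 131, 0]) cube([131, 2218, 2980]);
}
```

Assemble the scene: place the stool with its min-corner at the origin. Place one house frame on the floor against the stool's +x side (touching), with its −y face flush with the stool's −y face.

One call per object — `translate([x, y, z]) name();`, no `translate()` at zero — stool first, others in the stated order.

stool();
translate([264, 0, 0]) house_frame();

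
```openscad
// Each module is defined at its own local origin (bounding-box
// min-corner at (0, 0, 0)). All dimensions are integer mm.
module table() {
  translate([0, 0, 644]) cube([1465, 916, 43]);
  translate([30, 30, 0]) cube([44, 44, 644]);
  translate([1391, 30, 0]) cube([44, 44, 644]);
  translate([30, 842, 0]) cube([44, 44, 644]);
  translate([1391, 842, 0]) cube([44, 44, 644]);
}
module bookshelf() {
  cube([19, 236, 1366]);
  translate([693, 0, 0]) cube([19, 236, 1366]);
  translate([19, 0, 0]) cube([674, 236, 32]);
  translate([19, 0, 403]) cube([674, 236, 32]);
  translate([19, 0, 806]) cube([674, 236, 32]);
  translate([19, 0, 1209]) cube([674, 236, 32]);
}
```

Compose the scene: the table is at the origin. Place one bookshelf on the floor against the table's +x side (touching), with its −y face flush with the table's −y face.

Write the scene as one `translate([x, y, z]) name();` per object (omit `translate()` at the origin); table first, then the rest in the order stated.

table();
translate([1465, 0, 0]) bookshelf();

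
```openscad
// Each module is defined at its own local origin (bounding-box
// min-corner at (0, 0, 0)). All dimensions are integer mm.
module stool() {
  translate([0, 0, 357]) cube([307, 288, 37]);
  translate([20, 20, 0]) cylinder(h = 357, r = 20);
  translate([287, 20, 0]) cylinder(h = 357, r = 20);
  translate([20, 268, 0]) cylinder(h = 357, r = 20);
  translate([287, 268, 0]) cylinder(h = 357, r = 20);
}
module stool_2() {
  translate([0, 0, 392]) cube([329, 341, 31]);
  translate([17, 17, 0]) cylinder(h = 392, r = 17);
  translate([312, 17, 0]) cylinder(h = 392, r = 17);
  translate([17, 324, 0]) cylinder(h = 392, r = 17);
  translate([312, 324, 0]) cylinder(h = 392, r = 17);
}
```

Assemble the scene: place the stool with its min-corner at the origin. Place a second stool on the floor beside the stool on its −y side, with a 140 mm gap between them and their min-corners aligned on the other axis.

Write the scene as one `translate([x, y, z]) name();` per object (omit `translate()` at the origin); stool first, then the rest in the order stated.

stool();
translate([0, -481, 0]) stool_2();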